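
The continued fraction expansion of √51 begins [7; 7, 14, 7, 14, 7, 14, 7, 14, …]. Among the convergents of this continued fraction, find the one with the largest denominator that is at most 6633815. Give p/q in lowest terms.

List convergents until the denominator exceeds the bound:
a_0 = 7: 7/1  (≤ bound)
a_1 = 7: 50/7  (≤ bound)
a_2 = 14: 707/99  (≤ bound)
a_3 = 7: 4999/700  (≤ bound)
a_4 = 14: 70693/9899  (≤ bound)
a_5 = 7: 499850/69993  (≤ bound)
a_6 = 14: 7068593/989801  (≤ bound)
a_7 = 7: 49980001/6998600  (> 6633815, stop)

7068593/989801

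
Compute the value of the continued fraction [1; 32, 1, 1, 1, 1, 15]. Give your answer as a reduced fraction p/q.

2621/2543

Start with 15.
1 + 1/(15/1) = 1 + 1/15 = 16/15
1 + 1/(16/15) = 1 + 15/16 = 31/16
1 + 1/(31/16) = 1 + 16/31 = 47/31
1 + 1/(47/31) = 1 + 31/47 = 78/47
32 + 1/(78/47) = 32 + 47/78 = 2543/78
1 + 1/(2543/78) = 1 + 78/2543 = 2621/2543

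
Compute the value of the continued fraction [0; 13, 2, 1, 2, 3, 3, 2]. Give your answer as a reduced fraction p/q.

205/2741

Start with 2.
3 + 1/(2/1) = 3 + 1/2 = 7/2
3 + 1/(7/2) = 3 + 2/7 = 23/7
2 + 1/(23/7) = 2 + 7/23 = 53/23
1 + 1/(53/23) = 1 + 23/53 = 76/53
2 + 1/(76/53) = 2 + 53/76 = 205/76
13 + 1/(205/76) = 13 + 76/205 = 2741/205
0 + 1/(2741/205) = 0 + 205/2741 = 205/2741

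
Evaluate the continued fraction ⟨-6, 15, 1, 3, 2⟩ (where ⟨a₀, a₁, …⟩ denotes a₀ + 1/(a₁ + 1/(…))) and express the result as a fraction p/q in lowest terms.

a_0 = -6: -6/1
a_1 = 15: -89/15
a_2 = 1: -95/16
a_3 = 3: -374/63
a_4 = 2: -843/142

-843/142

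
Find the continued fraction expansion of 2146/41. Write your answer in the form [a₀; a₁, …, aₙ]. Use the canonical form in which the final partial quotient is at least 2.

[52; 2, 1, 13]

2146 ÷ 41 → quotient 52, remainder 14
41 ÷ 14 → quotient 2, remainder 13
14 ÷ 13 → quotient 1, remainder 1
13 ÷ 1 → quotient 13, remainder 0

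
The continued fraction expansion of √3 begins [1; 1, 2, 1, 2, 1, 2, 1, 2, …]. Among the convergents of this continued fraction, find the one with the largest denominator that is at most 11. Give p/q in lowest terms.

List convergents until the denominator exceeds the bound:
a_0 = 1: 1/1  (≤ bound)
a_1 = 1: 2/1  (≤ bound)
a_2 = 2: 5/3  (≤ bound)
a_3 = 1: 7/4  (≤ bound)
a_4 = 2: 19/11  (≤ bound)
a_5 = 1: 26/15  (> 11, stop)

19/11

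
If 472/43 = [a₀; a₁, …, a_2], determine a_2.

472 = 10·43 + 42, so a_0 = 10
43 = 1·42 + 1, so a_1 = 1
42 = 42·1 + 0, so a_2 = 42

42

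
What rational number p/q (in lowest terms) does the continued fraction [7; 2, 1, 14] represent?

323/44

a_0 = 7: 7/1
a_1 = 2: 15/2
a_2 = 1: 22/3
a_3 = 14: 323/44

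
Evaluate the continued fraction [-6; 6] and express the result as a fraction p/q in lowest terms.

-35/6

Build up convergents one term at a time:
a_0 = -6: -6/1
a_1 = 6: -35/6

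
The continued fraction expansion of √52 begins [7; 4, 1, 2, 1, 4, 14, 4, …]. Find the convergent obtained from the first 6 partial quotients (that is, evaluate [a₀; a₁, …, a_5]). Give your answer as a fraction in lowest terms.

649/90

Use the convergent recurrence hₖ = aₖ·hₖ₋₁ + hₖ₋₂ (and likewise for the denominators kₖ):
a_0 = 7: 7/1
a_1 = 4: 29/4
a_2 = 1: 36/5
a_3 = 2: 101/14
a_4 = 1: 137/19
a_5 = 4: 649/90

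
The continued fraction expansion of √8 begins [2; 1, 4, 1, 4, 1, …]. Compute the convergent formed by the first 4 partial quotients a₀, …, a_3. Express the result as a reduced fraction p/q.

Start with 1.
4 + 1/(1/1) = 4 + 1/1 = 5/1
1 + 1/(5/1) = 1 + 1/5 = 6/5
2 + 1/(6/5) = 2 + 5/6 = 17/6

17/6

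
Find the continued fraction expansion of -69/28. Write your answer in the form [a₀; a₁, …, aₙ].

⌊-69/28⌋ = -3, remainder 15
⌊28/15⌋ = 1, remainder 13
⌊15/13⌋ = 1, remainder 2
⌊13/2⌋ = 6, remainder 1
⌊2/1⌋ = 2, remainder 0

[-3; 1, 1, 6, 2]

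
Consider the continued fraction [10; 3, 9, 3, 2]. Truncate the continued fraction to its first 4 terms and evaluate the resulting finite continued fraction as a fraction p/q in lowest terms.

Start with 3.
9 + 1/(3/1) = 9 + 1/3 = 28/3
3 + 1/(28/3) = 3 + 3/28 = 87/28
10 + 1/(87/28) = 10 + 28/87 = 898/87

898/87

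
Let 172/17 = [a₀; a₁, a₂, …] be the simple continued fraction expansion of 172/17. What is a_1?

⌊172/17⌋ = 10, remainder 2
⌊17/2⌋ = 8, remainder 1

8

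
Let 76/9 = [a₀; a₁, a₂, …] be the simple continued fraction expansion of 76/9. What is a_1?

2

Repeatedly divide and take the remainder:
⌊76/9⌋ = 8, remainder 4
⌊9/4⌋ = 2, remainder 1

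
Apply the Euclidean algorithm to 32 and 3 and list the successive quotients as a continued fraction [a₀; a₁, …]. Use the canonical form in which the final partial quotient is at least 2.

[10; 1, 2]

Repeatedly divide and take the remainder:
32 ÷ 3 → quotient 10, remainder 2
3 ÷ 2 → quotient 1, remainder 1
2 ÷ 1 → quotient 2, remainder 0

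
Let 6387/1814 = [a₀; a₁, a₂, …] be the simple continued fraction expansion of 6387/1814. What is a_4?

Repeatedly divide and take the remainder:
6387 = 3·1814 + 945, so a_0 = 3
1814 = 1·945 + 869, so a_1 = 1
945 = 1·869 + 76, so a_2 = 1
869 = 11·76 + 33, so a_3 = 11
76 = 2·33 + 10, so a_4 = 2

2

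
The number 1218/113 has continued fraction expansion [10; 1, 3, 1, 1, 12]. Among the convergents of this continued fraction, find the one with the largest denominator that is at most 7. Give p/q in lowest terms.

54/5

a_0 = 10: 10/1  (≤ bound)
a_1 = 1: 11/1  (≤ bound)
a_2 = 3: 43/4  (≤ bound)
a_3 = 1: 54/5  (≤ bound)
a_4 = 1: 97/9  (> 7, stop)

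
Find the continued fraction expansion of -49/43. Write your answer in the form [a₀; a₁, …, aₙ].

Apply division with remainder until the remainder is 0:
-49 = -2·43 + 37, so a_0 = -2
43 = 1·37 + 6, so a_1 = 1
37 = 6·6 + 1, so a_2 = 6
6 = 6·1 + 0, so a_3 = 6

[-2; 1, 6, 6]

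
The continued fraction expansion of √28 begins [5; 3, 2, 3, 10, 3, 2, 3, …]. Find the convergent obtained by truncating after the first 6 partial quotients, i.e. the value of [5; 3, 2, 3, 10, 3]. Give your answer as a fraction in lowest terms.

Starting at the tail and folding back:
Start with 3.
10 + 1/(3/1) = 10 + 1/3 = 31/3
3 + 1/(31/3) = 3 + 3/31 = 96/31
2 + 1/(96/31) = 2 + 31/96 = 223/96
3 + 1/(223/96) = 3 + 96/223 = 765/223
5 + 1/(765/223) = 5 + 223/765 = 4048/765

4048/765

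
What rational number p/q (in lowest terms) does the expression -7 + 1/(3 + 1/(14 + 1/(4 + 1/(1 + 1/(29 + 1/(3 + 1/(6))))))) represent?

-832627/124751

a_0 = -7: -7/1
a_1 = 3: -20/3
a_2 = 14: -287/43
a_3 = 4: -1168/175
a_4 = 1: -1455/218
a_5 = 29: -43363/6497
a_6 = 3: -131544/19709
a_7 = 6: -832627/124751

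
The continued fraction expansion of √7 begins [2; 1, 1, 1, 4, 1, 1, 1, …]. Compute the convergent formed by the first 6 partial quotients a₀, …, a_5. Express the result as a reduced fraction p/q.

45/17

Starting at the tail and folding back:
Start with 1.
4 + 1/(1/1) = 4 + 1/1 = 5/1
1 + 1/(5/1) = 1 + 1/5 = 6/5
1 + 1/(6/5) = 1 + 5/6 = 11/6
1 + 1/(11/6) = 1 + 6/11 = 17/11
2 + 1/(17/11) = 2 + 11/17 = 45/17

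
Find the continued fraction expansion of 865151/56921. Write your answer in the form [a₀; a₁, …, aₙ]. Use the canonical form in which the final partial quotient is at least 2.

[15; 5, 47, 26, 1, 3, 2]

⌊865151/56921⌋ = 15, remainder 11336
⌊56921/11336⌋ = 5, remainder 241
⌊11336/241⌋ = 47, remainder 9
⌊241/9⌋ = 26, remainder 7
⌊9/7⌋ = 1, remainder 2
⌊7/2⌋ = 3, remainder 1
⌊2/1⌋ = 2, remainder 0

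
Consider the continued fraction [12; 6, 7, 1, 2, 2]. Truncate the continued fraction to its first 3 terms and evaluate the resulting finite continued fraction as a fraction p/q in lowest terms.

Start with 7.
6 + 1/(7/1) = 6 + 1/7 = 43/7
12 + 1/(43/7) = 12 + 7/43 = 523/43

523/43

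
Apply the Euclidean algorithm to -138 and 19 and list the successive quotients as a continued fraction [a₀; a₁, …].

[-8; 1, 2, 1, 4]

-138 = -8·19 + 14, so a_0 = -8
19 = 1·14 + 5, so a_1 = 1
14 = 2·5 + 4, so a_2 = 2
5 = 1·4 + 1, so a_3 = 1
4 = 4·1 + 0, so a_4 = 4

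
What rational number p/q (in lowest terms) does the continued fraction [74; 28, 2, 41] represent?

Start with 41.
2 + 1/(41/1) = 2 + 1/41 = 83/41
28 + 1/(83/41) = 28 + 41/83 = 2365/83
74 + 1/(2365/83) = 74 + 83/2365 = 175093/2365

175093/2365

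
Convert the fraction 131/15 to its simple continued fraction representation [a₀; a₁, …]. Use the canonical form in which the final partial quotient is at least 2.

[8; 1, 2, 1, 3]

⌊131/15⌋ = 8, remainder 11
⌊15/11⌋ = 1, remainder 4
⌊11/4⌋ = 2, remainder 3
⌊4/3⌋ = 1, remainder 1
⌊3/1⌋ = 3, remainder 0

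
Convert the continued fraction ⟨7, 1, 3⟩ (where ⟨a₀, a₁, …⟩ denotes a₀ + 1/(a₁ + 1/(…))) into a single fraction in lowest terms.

31/4

a_0 = 7: 7/1
a_1 = 1: 8/1
a_2 = 3: 31/4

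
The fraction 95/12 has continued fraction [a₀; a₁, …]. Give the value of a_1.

1

95 ÷ 12 → quotient 7, remainder 11
12 ÷ 11 → quotient 1, remainder 1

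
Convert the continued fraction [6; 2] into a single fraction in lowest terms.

13/2

a_0 = 6: 6/1
a_1 = 2: 13/2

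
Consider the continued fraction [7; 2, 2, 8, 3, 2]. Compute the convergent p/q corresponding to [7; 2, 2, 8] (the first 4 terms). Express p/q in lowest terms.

311/42

Use the convergent recurrence hₖ = aₖ·hₖ₋₁ + hₖ₋₂ (and likewise for the denominators kₖ):
a_0 = 7: 7/1
a_1 = 2: 15/2
a_2 = 2: 37/5
a_3 = 8: 311/42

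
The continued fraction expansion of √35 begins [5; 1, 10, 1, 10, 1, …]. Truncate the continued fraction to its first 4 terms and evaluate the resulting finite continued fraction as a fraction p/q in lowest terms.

71/12

a_0 = 5: 5/1
a_1 = 1: 6/1
a_2 = 10: 65/11
a_3 = 1: 71/12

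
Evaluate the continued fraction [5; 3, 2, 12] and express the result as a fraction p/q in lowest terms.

460/87

Start with 12.
2 + 1/(12/1) = 2 + 1/12 = 25/12
3 + 1/(25/12) = 3 + 12/25 = 87/25
5 + 1/(87/25) = 5 + 25/87 = 460/87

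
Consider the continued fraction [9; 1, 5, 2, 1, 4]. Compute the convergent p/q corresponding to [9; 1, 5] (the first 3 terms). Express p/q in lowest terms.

Compute successive convergents:
a_0 = 9: 9/1
a_1 = 1: 10/1
a_2 = 5: 59/6

59/6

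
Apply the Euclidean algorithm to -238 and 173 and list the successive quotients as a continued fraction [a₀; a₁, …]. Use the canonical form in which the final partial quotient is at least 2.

Apply division with remainder until the remainder is 0:
⌊-238/173⌋ = -2, remainder 108
⌊173/108⌋ = 1, remainder 65
⌊108/65⌋ = 1, remainder 43
⌊65/43⌋ = 1, remainder 22
⌊43/22⌋ = 1, remainder 21
⌊22/21⌋ = 1, remainder 1
⌊21/1⌋ = 21, remainder 0

[-2; 1, 1, 1, 1, 1, 21]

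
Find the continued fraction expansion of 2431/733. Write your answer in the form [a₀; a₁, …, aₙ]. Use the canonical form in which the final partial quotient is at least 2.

⌊2431/733⌋ = 3, remainder 232
⌊733/232⌋ = 3, remainder 37
⌊232/37⌋ = 6, remainder 10
⌊37/10⌋ = 3, remainder 7
⌊10/7⌋ = 1, remainder 3
⌊7/3⌋ = 2, remainder 1
⌊3/1⌋ = 3, remainder 0

[3; 3, 6, 3, 1, 2, 3]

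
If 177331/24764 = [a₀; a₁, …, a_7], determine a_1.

6

⌊177331/24764⌋ = 7, remainder 3983
⌊24764/3983⌋ = 6, remainder 866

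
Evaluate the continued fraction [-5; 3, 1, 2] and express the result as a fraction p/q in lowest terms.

Collapse the nested fraction from the inside out:
Start with 2.
1 + 1/(2/1) = 1 + 1/2 = 3/2
3 + 1/(3/2) = 3 + 2/3 = 11/3
-5 + 1/(11/3) = -5 + 3/11 = -52/11

-52/11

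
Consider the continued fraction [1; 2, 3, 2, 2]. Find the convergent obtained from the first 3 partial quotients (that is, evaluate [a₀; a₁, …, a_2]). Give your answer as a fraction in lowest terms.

Work from the innermost term outward:
Start with 3.
2 + 1/(3/1) = 2 + 1/3 = 7/3
1 + 1/(7/3) = 1 + 3/7 = 10/7

10/7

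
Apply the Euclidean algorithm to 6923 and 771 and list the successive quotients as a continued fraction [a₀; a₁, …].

[8; 1, 47, 5, 3]

6923 ÷ 771 → quotient 8, remainder 755
771 ÷ 755 → quotient 1, remainder 16
755 ÷ 16 → quotient 47, remainder 3
16 ÷ 3 → quotient 5, remainder 1
3 ÷ 1 → quotient 3, remainder 0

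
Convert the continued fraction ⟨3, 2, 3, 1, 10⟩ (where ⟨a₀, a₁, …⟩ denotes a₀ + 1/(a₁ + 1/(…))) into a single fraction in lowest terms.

Starting at the tail and folding back:
Start with 10.
1 + 1/(10/1) = 1 + 1/10 = 11/10
3 + 1/(11/10) = 3 + 10/11 = 43/11
2 + 1/(43/11) = 2 + 11/43 = 97/43
3 + 1/(97/43) = 3 + 43/97 = 334/97

334/97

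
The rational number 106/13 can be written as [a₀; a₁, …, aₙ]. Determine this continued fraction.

Run the Euclidean algorithm, recording each quotient:
106 = 8·13 + 2, so a_0 = 8
13 = 6·2 + 1, so a_1 = 6
2 = 2·1 + 0, so a_2 = 2

[8; 6, 2]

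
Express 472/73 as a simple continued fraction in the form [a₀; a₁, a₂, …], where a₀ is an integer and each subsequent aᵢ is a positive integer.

[6; 2, 6, 1, 4]

Repeatedly divide and take the remainder:
⌊472/73⌋ = 6, remainder 34
⌊73/34⌋ = 2, remainder 5
⌊34/5⌋ = 6, remainder 4
⌊5/4⌋ = 1, remainder 1
⌊4/1⌋ = 4, remainder 0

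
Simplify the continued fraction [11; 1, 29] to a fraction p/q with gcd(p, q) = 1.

359/30

Start with 29.
1 + 1/(29/1) = 1 + 1/29 = 30/29
11 + 1/(30/29) = 11 + 29/30 = 359/30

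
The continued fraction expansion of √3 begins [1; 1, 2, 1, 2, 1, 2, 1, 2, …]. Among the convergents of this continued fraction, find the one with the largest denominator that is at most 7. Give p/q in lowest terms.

List convergents until the denominator exceeds the bound:
a_0 = 1: 1/1  (≤ bound)
a_1 = 1: 2/1  (≤ bound)
a_2 = 2: 5/3  (≤ bound)
a_3 = 1: 7/4  (≤ bound)
a_4 = 2: 19/11  (> 7, stop)

7/4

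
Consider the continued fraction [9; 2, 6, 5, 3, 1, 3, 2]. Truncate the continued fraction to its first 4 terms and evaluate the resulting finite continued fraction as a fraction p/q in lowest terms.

a_0 = 9: 9/1
a_1 = 2: 19/2
a_2 = 6: 123/13
a_3 = 5: 634/67

634/67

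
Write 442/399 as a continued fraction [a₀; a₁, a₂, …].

[1; 9, 3, 1, 1, 2, 2]

Repeatedly divide and take the remainder:
442 ÷ 399 → quotient 1, remainder 43
399 ÷ 43 → quotient 9, remainder 12
43 ÷ 12 → quotient 3, remainder 7
12 ÷ 7 → quotient 1, remainder 5
7 ÷ 5 → quotient 1, remainder 2
5 ÷ 2 → quotient 2, remainder 1
2 ÷ 1 → quotient 2, remainder 0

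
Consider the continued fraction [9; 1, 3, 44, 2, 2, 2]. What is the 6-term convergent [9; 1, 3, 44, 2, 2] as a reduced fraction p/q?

Start with 2.
2 + 1/(2/1) = 2 + 1/2 = 5/2
44 + 1/(5/2) = 44 + 2/5 = 222/5
3 + 1/(222/5) = 3 + 5/222 = 671/222
1 + 1/(671/222) = 1 + 222/671 = 893/671
9 + 1/(893/671) = 9 + 671/893 = 8708/893

8708/893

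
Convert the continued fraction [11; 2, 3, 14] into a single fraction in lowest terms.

1143/100

Start with 14.
3 + 1/(14/1) = 3 + 1/14 = 43/14
2 + 1/(43/14) = 2 + 14/43 = 100/43
11 + 1/(100/43) = 11 + 43/100 = 1143/100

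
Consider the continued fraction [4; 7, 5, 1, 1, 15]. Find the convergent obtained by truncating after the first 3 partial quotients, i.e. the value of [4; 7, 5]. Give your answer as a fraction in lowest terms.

a_0 = 4: 4/1
a_1 = 7: 29/7
a_2 = 5: 149/36

149/36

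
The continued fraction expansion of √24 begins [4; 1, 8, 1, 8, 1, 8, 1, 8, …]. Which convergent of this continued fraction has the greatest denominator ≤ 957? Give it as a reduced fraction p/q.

4316/881

a_0 = 4: 4/1  (≤ bound)
a_1 = 1: 5/1  (≤ bound)
a_2 = 8: 44/9  (≤ bound)
a_3 = 1: 49/10  (≤ bound)
a_4 = 8: 436/89  (≤ bound)
a_5 = 1: 485/99  (≤ bound)
a_6 = 8: 4316/881  (≤ bound)
a_7 = 1: 4801/980  (> 957, stop)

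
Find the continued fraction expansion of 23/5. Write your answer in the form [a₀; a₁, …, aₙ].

[4; 1, 1, 2]

Run the Euclidean algorithm, recording each quotient:
23 ÷ 5 → quotient 4, remainder 3
5 ÷ 3 → quotient 1, remainder 2
3 ÷ 2 → quotient 1, remainder 1
2 ÷ 1 → quotient 2, remainder 0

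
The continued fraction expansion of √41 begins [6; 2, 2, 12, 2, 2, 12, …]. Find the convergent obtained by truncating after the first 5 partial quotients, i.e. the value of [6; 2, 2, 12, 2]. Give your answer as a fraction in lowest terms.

Start with 2.
12 + 1/(2/1) = 12 + 1/2 = 25/2
2 + 1/(25/2) = 2 + 2/25 = 52/25
2 + 1/(52/25) = 2 + 25/52 = 129/52
6 + 1/(129/52) = 6 + 52/129 = 826/129

826/129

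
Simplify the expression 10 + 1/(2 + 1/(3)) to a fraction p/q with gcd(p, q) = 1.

73/7

Use the convergent recurrence hₖ = aₖ·hₖ₋₁ + hₖ₋₂ (and likewise for the denominators kₖ):
a_0 = 10: 10/1
a_1 = 2: 21/2
a_2 = 3: 73/7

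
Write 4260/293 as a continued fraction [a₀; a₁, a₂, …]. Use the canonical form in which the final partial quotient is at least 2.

[14; 1, 1, 5, 1, 6, 1, 2]

4260 ÷ 293 → quotient 14, remainder 158
293 ÷ 158 → quotient 1, remainder 135
158 ÷ 135 → quotient 1, remainder 23
135 ÷ 23 → quotient 5, remainder 20
23 ÷ 20 → quotient 1, remainder 3
20 ÷ 3 → quotient 6, remainder 2
3 ÷ 2 → quotient 1, remainder 1
2 ÷ 1 → quotient 2, remainder 0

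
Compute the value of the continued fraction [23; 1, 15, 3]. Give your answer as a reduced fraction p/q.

Work from the innermost term outward:
Start with 3.
15 + 1/(3/1) = 15 + 1/3 = 46/3
1 + 1/(46/3) = 1 + 3/46 = 49/46
23 + 1/(49/46) = 23 + 46/49 = 1173/49

1173/49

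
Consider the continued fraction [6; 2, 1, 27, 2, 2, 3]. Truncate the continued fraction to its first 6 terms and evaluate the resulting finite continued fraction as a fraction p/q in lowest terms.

Start with 2.
2 + 1/(2/1) = 2 + 1/2 = 5/2
27 + 1/(5/2) = 27 + 2/5 = 137/5
1 + 1/(137/5) = 1 + 5/137 = 142/137
2 + 1/(142/137) = 2 + 137/142 = 421/142
6 + 1/(421/142) = 6 + 142/421 = 2668/421

2668/421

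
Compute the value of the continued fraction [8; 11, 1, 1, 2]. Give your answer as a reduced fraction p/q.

a_0 = 8: 8/1
a_1 = 11: 89/11
a_2 = 1: 97/12
a_3 = 1: 186/23
a_4 = 2: 469/58

469/58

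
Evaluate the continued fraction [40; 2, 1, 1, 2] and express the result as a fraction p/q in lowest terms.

525/13

Start with 2.
1 + 1/(2/1) = 1 + 1/2 = 3/2
1 + 1/(3/2) = 1 + 2/3 = 5/3
2 + 1/(5/3) = 2 + 3/5 = 13/5
40 + 1/(13/5) = 40 + 5/13 = 525/13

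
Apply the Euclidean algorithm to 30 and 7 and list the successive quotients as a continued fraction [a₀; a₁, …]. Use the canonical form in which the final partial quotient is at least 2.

[4; 3, 2]

⌊30/7⌋ = 4, remainder 2
⌊7/2⌋ = 3, remainder 1
⌊2/1⌋ = 2, remainder 0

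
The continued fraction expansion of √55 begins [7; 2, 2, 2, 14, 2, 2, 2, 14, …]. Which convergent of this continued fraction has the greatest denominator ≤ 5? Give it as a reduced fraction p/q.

37/5

a_0 = 7: 7/1  (≤ bound)
a_1 = 2: 15/2  (≤ bound)
a_2 = 2: 37/5  (≤ bound)
a_3 = 2: 89/12  (> 5, stop)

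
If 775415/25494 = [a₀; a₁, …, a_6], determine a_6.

Run the Euclidean algorithm, recording each quotient:
775415 = 30·25494 + 10595, so a_0 = 30
25494 = 2·10595 + 4304, so a_1 = 2
10595 = 2·4304 + 1987, so a_2 = 2
4304 = 2·1987 + 330, so a_3 = 2
1987 = 6·330 + 7, so a_4 = 6
330 = 47·7 + 1, so a_5 = 47
7 = 7·1 + 0, so a_6 = 7

7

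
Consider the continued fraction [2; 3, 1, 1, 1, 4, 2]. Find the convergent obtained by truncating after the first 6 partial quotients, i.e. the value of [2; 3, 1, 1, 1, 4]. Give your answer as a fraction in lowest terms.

Build up convergents one term at a time:
a_0 = 2: 2/1
a_1 = 3: 7/3
a_2 = 1: 9/4
a_3 = 1: 16/7
a_4 = 1: 25/11
a_5 = 4: 116/51

116/51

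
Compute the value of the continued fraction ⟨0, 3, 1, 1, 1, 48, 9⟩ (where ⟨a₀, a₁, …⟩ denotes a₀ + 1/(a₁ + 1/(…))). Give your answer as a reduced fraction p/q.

1317/4826

Collapse the nested fraction from the inside out:
Start with 9.
48 + 1/(9/1) = 48 + 1/9 = 433/9
1 + 1/(433/9) = 1 + 9/433 = 442/433
1 + 1/(442/433) = 1 + 433/442 = 875/442
1 + 1/(875/442) = 1 + 442/875 = 1317/875
3 + 1/(1317/875) = 3 + 875/1317 = 4826/1317
0 + 1/(4826/1317) = 0 + 1317/4826 = 1317/4826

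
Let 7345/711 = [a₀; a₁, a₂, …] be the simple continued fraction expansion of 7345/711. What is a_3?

6

Apply division with remainder until the remainder is 0:
7345 = 10·711 + 235, so a_0 = 10
711 = 3·235 + 6, so a_1 = 3
235 = 39·6 + 1, so a_2 = 39
6 = 6·1 + 0, so a_3 = 6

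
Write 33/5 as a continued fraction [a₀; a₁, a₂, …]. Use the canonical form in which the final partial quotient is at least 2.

[6; 1, 1, 2]

⌊33/5⌋ = 6, remainder 3
⌊5/3⌋ = 1, remainder 2
⌊3/2⌋ = 1, remainder 1
⌊2/1⌋ = 2, remainder 0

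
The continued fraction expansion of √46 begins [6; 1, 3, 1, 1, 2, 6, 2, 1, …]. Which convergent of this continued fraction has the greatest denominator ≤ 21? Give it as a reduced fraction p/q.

a_0 = 6: 6/1  (≤ bound)
a_1 = 1: 7/1  (≤ bound)
a_2 = 3: 27/4  (≤ bound)
a_3 = 1: 34/5  (≤ bound)
a_4 = 1: 61/9  (≤ bound)
a_5 = 2: 156/23  (> 21, stop)

61/9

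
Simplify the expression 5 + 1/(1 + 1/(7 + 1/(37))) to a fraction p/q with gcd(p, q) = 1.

a_0 = 5: 5/1
a_1 = 1: 6/1
a_2 = 7: 47/8
a_3 = 37: 1745/297

1745/297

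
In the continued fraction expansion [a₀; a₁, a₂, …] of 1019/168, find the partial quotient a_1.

15

Repeatedly divide and take the remainder:
⌊1019/168⌋ = 6, remainder 11
⌊168/11⌋ = 15, remainder 3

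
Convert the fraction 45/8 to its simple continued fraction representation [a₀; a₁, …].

Apply division with remainder until the remainder is 0:
⌊45/8⌋ = 5, remainder 5
⌊8/5⌋ = 1, remainder 3
⌊5/3⌋ = 1, remainder 2
⌊3/2⌋ = 1, remainder 1
⌊2/1⌋ = 2, remainder 0

[5; 1, 1, 1, 2]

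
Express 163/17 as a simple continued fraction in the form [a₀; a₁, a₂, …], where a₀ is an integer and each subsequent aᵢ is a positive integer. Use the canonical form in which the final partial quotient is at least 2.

[9; 1, 1, 2, 3]

163 = 9·17 + 10, so a_0 = 9
17 = 1·10 + 7, so a_1 = 1
10 = 1·7 + 3, so a_2 = 1
7 = 2·3 + 1, so a_3 = 2
3 = 3·1 + 0, so a_4 = 3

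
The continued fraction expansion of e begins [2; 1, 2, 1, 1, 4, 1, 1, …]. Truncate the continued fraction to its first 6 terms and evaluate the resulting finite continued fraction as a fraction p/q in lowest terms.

87/32

Collapse the nested fraction from the inside out:
Start with 4.
1 + 1/(4/1) = 1 + 1/4 = 5/4
1 + 1/(5/4) = 1 + 4/5 = 9/5
2 + 1/(9/5) = 2 + 5/9 = 23/9
1 + 1/(23/9) = 1 + 9/23 = 32/23
2 + 1/(32/23) = 2 + 23/32 = 87/32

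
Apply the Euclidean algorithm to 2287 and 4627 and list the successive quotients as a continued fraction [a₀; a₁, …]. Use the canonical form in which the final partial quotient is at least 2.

⌊2287/4627⌋ = 0, remainder 2287
⌊4627/2287⌋ = 2, remainder 53
⌊2287/53⌋ = 43, remainder 8
⌊53/8⌋ = 6, remainder 5
⌊8/5⌋ = 1, remainder 3
⌊5/3⌋ = 1, remainder 2
⌊3/2⌋ = 1, remainder 1
⌊2/1⌋ = 2, remainder 0

[0; 2, 43, 6, 1, 1, 1, 2]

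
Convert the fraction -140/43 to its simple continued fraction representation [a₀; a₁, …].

[-4; 1, 2, 1, 10]

⌊-140/43⌋ = -4, remainder 32
⌊43/32⌋ = 1, remainder 11
⌊32/11⌋ = 2, remainder 10
⌊11/10⌋ = 1, remainder 1
⌊10/1⌋ = 10, remainder 0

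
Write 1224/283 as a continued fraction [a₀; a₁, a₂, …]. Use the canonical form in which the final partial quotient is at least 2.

[4; 3, 13, 7]

Run the Euclidean algorithm, recording each quotient:
1224 = 4·283 + 92, so a_0 = 4
283 = 3·92 + 7, so a_1 = 3
92 = 13·7 + 1, so a_2 = 13
7 = 7·1 + 0, so a_3 = 7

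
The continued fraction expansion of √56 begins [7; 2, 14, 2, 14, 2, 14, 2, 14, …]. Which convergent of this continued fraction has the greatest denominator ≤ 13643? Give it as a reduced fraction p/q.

List convergents until the denominator exceeds the bound:
a_0 = 7: 7/1  (≤ bound)
a_1 = 2: 15/2  (≤ bound)
a_2 = 14: 217/29  (≤ bound)
a_3 = 2: 449/60  (≤ bound)
a_4 = 14: 6503/869  (≤ bound)
a_5 = 2: 13455/1798  (≤ bound)
a_6 = 14: 194873/26041  (> 13643, stop)

13455/1798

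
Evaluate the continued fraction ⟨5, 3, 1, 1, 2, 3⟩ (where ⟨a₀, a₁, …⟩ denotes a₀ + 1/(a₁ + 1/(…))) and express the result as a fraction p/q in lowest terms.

322/61

Collapse the nested fraction from the inside out:
Start with 3.
2 + 1/(3/1) = 2 + 1/3 = 7/3
1 + 1/(7/3) = 1 + 3/7 = 10/7
1 + 1/(10/7) = 1 + 7/10 = 17/10
3 + 1/(17/10) = 3 + 10/17 = 61/17
5 + 1/(61/17) = 5 + 17/61 = 322/61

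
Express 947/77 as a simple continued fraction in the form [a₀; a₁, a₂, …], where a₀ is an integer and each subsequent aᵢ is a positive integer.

947 ÷ 77 → quotient 12, remainder 23
77 ÷ 23 → quotient 3, remainder 8
23 ÷ 8 → quotient 2, remainder 7
8 ÷ 7 → quotient 1, remainder 1
7 ÷ 1 → quotient 7, remainder 0

[12; 3, 2, 1, 7]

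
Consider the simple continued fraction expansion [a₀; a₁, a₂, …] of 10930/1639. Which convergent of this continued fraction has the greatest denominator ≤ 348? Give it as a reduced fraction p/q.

1087/163

a_0 = 6: 6/1  (≤ bound)
a_1 = 1: 7/1  (≤ bound)
a_2 = 2: 20/3  (≤ bound)
a_3 = 54: 1087/163  (≤ bound)
a_4 = 3: 3281/492  (> 348, stop)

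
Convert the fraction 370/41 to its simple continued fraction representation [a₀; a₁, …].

[9; 41]

⌊370/41⌋ = 9, remainder 1
⌊41/1⌋ = 41, remainder 0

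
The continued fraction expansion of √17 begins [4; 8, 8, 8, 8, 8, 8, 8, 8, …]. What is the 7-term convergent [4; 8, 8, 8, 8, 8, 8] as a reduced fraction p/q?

Compute successive convergents:
a_0 = 4: 4/1
a_1 = 8: 33/8
a_2 = 8: 268/65
a_3 = 8: 2177/528
a_4 = 8: 17684/4289
a_5 = 8: 143649/34840
a_6 = 8: 1166876/283009

1166876/283009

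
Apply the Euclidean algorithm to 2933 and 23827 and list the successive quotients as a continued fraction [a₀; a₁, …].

2933 = 0·23827 + 2933, so a_0 = 0
23827 = 8·2933 + 363, so a_1 = 8
2933 = 8·363 + 29, so a_2 = 8
363 = 12·29 + 15, so a_3 = 12
29 = 1·15 + 14, so a_4 = 1
15 = 1·14 + 1, so a_5 = 1
14 = 14·1 + 0, so a_6 = 14

[0; 8, 8, 12, 1, 1, 14]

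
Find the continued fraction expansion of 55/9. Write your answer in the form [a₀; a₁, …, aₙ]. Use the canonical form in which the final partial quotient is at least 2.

55 ÷ 9 → quotient 6, remainder 1
9 ÷ 1 → quotient 9, remainder 0

[6; 9]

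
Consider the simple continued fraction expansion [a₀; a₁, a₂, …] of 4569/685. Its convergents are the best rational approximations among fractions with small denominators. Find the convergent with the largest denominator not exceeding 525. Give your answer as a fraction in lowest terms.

1961/294

List convergents until the denominator exceeds the bound:
a_0 = 6: 6/1  (≤ bound)
a_1 = 1: 7/1  (≤ bound)
a_2 = 2: 20/3  (≤ bound)
a_3 = 32: 647/97  (≤ bound)
a_4 = 3: 1961/294  (≤ bound)
a_5 = 2: 4569/685  (> 525, stop)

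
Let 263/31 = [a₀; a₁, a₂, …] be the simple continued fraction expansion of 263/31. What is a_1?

2

Apply division with remainder until the remainder is 0:
⌊263/31⌋ = 8, remainder 15
⌊31/15⌋ = 2, remainder 1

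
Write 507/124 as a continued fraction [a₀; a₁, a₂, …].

507 = 4·124 + 11, so a_0 = 4
124 = 11·11 + 3, so a_1 = 11
11 = 3·3 + 2, so a_2 = 3
3 = 1·2 + 1, so a_3 = 1
2 = 2·1 + 0, so a_4 = 2

[4; 11, 3, 1, 2]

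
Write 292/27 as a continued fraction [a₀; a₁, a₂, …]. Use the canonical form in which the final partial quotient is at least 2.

[10; 1, 4, 2, 2]

⌊292/27⌋ = 10, remainder 22
⌊27/22⌋ = 1, remainder 5
⌊22/5⌋ = 4, remainder 2
⌊5/2⌋ = 2, remainder 1
⌊2/1⌋ = 2, remainder 0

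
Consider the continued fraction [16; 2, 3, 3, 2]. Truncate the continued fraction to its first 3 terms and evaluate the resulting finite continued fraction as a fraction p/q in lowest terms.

115/7

Compute successive convergents:
a_0 = 16: 16/1
a_1 = 2: 33/2
a_2 = 3: 115/7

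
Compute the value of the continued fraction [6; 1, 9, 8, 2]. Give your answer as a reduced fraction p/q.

1187/172

a_0 = 6: 6/1
a_1 = 1: 7/1
a_2 = 9: 69/10
a_3 = 8: 559/81
a_4 = 2: 1187/172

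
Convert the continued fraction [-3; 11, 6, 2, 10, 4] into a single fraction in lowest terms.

-18082/6213

Collapse the nested fraction from the inside out:
Start with 4.
10 + 1/(4/1) = 10 + 1/4 = 41/4
2 + 1/(41/4) = 2 + 4/41 = 86/41
6 + 1/(86/41) = 6 + 41/86 = 557/86
11 + 1/(557/86) = 11 + 86/557 = 6213/557
-3 + 1/(6213/557) = -3 + 557/6213 = -18082/6213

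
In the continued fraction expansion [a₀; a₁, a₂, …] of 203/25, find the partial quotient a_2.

3

203 = 8·25 + 3, so a_0 = 8
25 = 8·3 + 1, so a_1 = 8
3 = 3·1 + 0, so a_2 = 3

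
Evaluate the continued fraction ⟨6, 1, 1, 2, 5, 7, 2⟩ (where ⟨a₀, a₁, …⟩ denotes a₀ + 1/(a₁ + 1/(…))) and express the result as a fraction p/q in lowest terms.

a_0 = 6: 6/1
a_1 = 1: 7/1
a_2 = 1: 13/2
a_3 = 2: 33/5
a_4 = 5: 178/27
a_5 = 7: 1279/194
a_6 = 2: 2736/415

2736/415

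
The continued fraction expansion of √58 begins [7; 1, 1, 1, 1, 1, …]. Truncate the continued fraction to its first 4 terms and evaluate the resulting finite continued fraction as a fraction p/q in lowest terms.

a_0 = 7: 7/1
a_1 = 1: 8/1
a_2 = 1: 15/2
a_3 = 1: 23/3

23/3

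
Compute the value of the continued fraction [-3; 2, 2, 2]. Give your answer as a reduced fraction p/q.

-31/12

Compute successive convergents:
a_0 = -3: -3/1
a_1 = 2: -5/2
a_2 = 2: -13/5
a_3 = 2: -31/12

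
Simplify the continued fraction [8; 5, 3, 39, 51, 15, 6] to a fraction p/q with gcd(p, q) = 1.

Start with 6.
15 + 1/(6/1) = 15 + 1/6 = 91/6
51 + 1/(91/6) = 51 + 6/91 = 4647/91
39 + 1/(4647/91) = 39 + 91/4647 = 181324/4647
3 + 1/(181324/4647) = 3 + 4647/181324 = 548619/181324
5 + 1/(548619/181324) = 5 + 181324/548619 = 2924419/548619
8 + 1/(2924419/548619) = 8 + 548619/2924419 = 23943971/2924419

23943971/2924419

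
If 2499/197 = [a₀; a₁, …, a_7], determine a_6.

1

Repeatedly divide and take the remainder:
⌊2499/197⌋ = 12, remainder 135
⌊197/135⌋ = 1, remainder 62
⌊135/62⌋ = 2, remainder 11
⌊62/11⌋ = 5, remainder 7
⌊11/7⌋ = 1, remainder 4
⌊7/4⌋ = 1, remainder 3
⌊4/3⌋ = 1, remainder 1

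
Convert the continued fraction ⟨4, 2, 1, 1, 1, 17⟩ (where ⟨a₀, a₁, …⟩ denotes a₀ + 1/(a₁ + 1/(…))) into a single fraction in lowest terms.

617/141

a_0 = 4: 4/1
a_1 = 2: 9/2
a_2 = 1: 13/3
a_3 = 1: 22/5
a_4 = 1: 35/8
a_5 = 17: 617/141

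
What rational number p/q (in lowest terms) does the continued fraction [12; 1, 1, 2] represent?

Collapse the nested fraction from the inside out:
Start with 2.
1 + 1/(2/1) = 1 + 1/2 = 3/2
1 + 1/(3/2) = 1 + 2/3 = 5/3
12 + 1/(5/3) = 12 + 3/5 = 63/5

63/5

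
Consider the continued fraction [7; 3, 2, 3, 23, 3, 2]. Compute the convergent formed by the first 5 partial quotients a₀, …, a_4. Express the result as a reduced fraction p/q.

4076/559

Start with 23.
3 + 1/(23/1) = 3 + 1/23 = 70/23
2 + 1/(70/23) = 2 + 23/70 = 163/70
3 + 1/(163/70) = 3 + 70/163 = 559/163
7 + 1/(559/163) = 7 + 163/559 = 4076/559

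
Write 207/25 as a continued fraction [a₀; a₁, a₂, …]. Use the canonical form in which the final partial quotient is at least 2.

207 = 8·25 + 7, so a_0 = 8
25 = 3·7 + 4, so a_1 = 3
7 = 1·4 + 3, so a_2 = 1
4 = 1·3 + 1, so a_3 = 1
3 = 3·1 + 0, so a_4 = 3

[8; 3, 1, 1, 3]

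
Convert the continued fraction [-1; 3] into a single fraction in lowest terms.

a_0 = -1: -1/1
a_1 = 3: -2/3

-2/3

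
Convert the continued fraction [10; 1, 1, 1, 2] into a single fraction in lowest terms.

Start with 2.
1 + 1/(2/1) = 1 + 1/2 = 3/2
1 + 1/(3/2) = 1 + 2/3 = 5/3
1 + 1/(5/3) = 1 + 3/5 = 8/5
10 + 1/(8/5) = 10 + 5/8 = 85/8

85/8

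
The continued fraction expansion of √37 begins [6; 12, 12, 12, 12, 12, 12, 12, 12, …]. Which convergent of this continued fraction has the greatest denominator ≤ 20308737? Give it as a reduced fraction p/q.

18798954/3090529

List convergents until the denominator exceeds the bound:
a_0 = 6: 6/1  (≤ bound)
a_1 = 12: 73/12  (≤ bound)
a_2 = 12: 882/145  (≤ bound)
a_3 = 12: 10657/1752  (≤ bound)
a_4 = 12: 128766/21169  (≤ bound)
a_5 = 12: 1555849/255780  (≤ bound)
a_6 = 12: 18798954/3090529  (≤ bound)
a_7 = 12: 227143297/37342128  (> 20308737, stop)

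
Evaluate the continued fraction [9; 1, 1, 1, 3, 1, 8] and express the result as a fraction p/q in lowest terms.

1186/123

Start with 8.
1 + 1/(8/1) = 1 + 1/8 = 9/8
3 + 1/(9/8) = 3 + 8/9 = 35/9
1 + 1/(35/9) = 1 + 9/35 = 44/35
1 + 1/(44/35) = 1 + 35/44 = 79/44
1 + 1/(79/44) = 1 + 44/79 = 123/79
9 + 1/(123/79) = 9 + 79/123 = 1186/123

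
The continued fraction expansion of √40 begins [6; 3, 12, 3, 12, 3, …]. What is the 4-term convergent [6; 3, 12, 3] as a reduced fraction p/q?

a_0 = 6: 6/1
a_1 = 3: 19/3
a_2 = 12: 234/37
a_3 = 3: 721/114

721/114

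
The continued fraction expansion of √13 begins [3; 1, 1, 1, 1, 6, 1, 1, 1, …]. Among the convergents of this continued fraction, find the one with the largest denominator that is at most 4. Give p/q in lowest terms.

11/3

a_0 = 3: 3/1  (≤ bound)
a_1 = 1: 4/1  (≤ bound)
a_2 = 1: 7/2  (≤ bound)
a_3 = 1: 11/3  (≤ bound)
a_4 = 1: 18/5  (> 4, stop)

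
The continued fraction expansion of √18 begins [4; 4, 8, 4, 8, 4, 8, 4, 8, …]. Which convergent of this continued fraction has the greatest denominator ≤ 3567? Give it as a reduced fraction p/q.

4756/1121

a_0 = 4: 4/1  (≤ bound)
a_1 = 4: 17/4  (≤ bound)
a_2 = 8: 140/33  (≤ bound)
a_3 = 4: 577/136  (≤ bound)
a_4 = 8: 4756/1121  (≤ bound)
a_5 = 4: 19601/4620  (> 3567, stop)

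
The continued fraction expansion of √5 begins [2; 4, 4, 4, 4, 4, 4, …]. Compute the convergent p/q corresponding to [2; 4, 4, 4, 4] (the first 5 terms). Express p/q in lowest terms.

Starting at the tail and folding back:
Start with 4.
4 + 1/(4/1) = 4 + 1/4 = 17/4
4 + 1/(17/4) = 4 + 4/17 = 72/17
4 + 1/(72/17) = 4 + 17/72 = 305/72
2 + 1/(305/72) = 2 + 72/305 = 682/305

682/305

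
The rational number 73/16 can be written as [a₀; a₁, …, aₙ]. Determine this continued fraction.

[4; 1, 1, 3, 2]

73 ÷ 16 → quotient 4, remainder 9
16 ÷ 9 → quotient 1, remainder 7
9 ÷ 7 → quotient 1, remainder 2
7 ÷ 2 → quotient 3, remainder 1
2 ÷ 1 → quotient 2, remainder 0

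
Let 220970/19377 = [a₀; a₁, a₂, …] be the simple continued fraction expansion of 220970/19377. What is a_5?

1

⌊220970/19377⌋ = 11, remainder 7823
⌊19377/7823⌋ = 2, remainder 3731
⌊7823/3731⌋ = 2, remainder 361
⌊3731/361⌋ = 10, remainder 121
⌊361/121⌋ = 2, remainder 119
⌊121/119⌋ = 1, remainder 2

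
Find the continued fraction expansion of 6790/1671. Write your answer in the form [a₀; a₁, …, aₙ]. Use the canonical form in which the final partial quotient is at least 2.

⌊6790/1671⌋ = 4, remainder 106
⌊1671/106⌋ = 15, remainder 81
⌊106/81⌋ = 1, remainder 25
⌊81/25⌋ = 3, remainder 6
⌊25/6⌋ = 4, remainder 1
⌊6/1⌋ = 6, remainder 0

[4; 15, 1, 3, 4, 6]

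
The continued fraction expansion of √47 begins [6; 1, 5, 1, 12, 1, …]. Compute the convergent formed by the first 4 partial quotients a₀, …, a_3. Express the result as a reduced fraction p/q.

48/7

Start with 1.
5 + 1/(1/1) = 5 + 1/1 = 6/1
1 + 1/(6/1) = 1 + 1/6 = 7/6
6 + 1/(7/6) = 6 + 6/7 = 48/7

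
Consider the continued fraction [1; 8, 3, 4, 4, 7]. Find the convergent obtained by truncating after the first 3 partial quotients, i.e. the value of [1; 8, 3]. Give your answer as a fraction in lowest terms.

28/25

Start with 3.
8 + 1/(3/1) = 8 + 1/3 = 25/3
1 + 1/(25/3) = 1 + 3/25 = 28/25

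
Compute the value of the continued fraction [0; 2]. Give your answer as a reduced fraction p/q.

a_0 = 0: 0/1
a_1 = 2: 1/2

1/2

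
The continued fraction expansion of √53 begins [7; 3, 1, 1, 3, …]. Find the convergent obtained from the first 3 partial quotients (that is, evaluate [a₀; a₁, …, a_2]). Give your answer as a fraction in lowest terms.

29/4

Start with 1.
3 + 1/(1/1) = 3 + 1/1 = 4/1
7 + 1/(4/1) = 7 + 1/4 = 29/4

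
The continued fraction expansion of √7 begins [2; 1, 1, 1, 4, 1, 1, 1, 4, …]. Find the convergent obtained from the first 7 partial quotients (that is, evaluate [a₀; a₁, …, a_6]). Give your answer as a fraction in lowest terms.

82/31

Build up convergents one term at a time:
a_0 = 2: 2/1
a_1 = 1: 3/1
a_2 = 1: 5/2
a_3 = 1: 8/3
a_4 = 4: 37/14
a_5 = 1: 45/17
a_6 = 1: 82/31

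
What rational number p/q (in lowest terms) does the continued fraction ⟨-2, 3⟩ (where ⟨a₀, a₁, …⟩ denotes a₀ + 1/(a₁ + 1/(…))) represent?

a_0 = -2: -2/1
a_1 = 3: -5/3

-5/3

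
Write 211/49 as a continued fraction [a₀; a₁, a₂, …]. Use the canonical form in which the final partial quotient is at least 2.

⌊211/49⌋ = 4, remainder 15
⌊49/15⌋ = 3, remainder 4
⌊15/4⌋ = 3, remainder 3
⌊4/3⌋ = 1, remainder 1
⌊3/1⌋ = 3, remainder 0

[4; 3, 3, 1, 3]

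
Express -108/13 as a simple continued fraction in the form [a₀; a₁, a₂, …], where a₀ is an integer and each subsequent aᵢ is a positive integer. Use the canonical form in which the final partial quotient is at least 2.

[-9; 1, 2, 4]

-108 = -9·13 + 9, so a_0 = -9
13 = 1·9 + 4, so a_1 = 1
9 = 2·4 + 1, so a_2 = 2
4 = 4·1 + 0, so a_3 = 4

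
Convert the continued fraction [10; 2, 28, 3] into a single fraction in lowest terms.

1815/173

a_0 = 10: 10/1
a_1 = 2: 21/2
a_2 = 28: 598/57
a_3 = 3: 1815/173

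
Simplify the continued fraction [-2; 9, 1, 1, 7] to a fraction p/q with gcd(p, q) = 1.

Build up convergents one term at a time:
a_0 = -2: -2/1
a_1 = 9: -17/9
a_2 = 1: -19/10
a_3 = 1: -36/19
a_4 = 7: -271/143

-271/143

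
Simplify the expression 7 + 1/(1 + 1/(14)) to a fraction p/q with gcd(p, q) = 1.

119/15

a_0 = 7: 7/1
a_1 = 1: 8/1
a_2 = 14: 119/15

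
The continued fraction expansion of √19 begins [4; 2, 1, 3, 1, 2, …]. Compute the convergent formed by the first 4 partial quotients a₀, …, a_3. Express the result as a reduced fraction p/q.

Compute successive convergents:
a_0 = 4: 4/1
a_1 = 2: 9/2
a_2 = 1: 13/3
a_3 = 3: 48/11

48/11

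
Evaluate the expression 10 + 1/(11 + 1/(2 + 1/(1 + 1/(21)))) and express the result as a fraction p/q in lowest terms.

a_0 = 10: 10/1
a_1 = 11: 111/11
a_2 = 2: 232/23
a_3 = 1: 343/34
a_4 = 21: 7435/737

7435/737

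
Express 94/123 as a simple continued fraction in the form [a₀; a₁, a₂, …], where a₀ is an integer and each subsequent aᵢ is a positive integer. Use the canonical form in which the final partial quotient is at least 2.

[0; 1, 3, 4, 7]

94 ÷ 123 → quotient 0, remainder 94
123 ÷ 94 → quotient 1, remainder 29
94 ÷ 29 → quotient 3, remainder 7
29 ÷ 7 → quotient 4, remainder 1
7 ÷ 1 → quotient 7, remainder 0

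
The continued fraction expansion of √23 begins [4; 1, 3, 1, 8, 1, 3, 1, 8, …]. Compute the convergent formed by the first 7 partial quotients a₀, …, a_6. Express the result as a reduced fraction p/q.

916/191

Use the convergent recurrence hₖ = aₖ·hₖ₋₁ + hₖ₋₂ (and likewise for the denominators kₖ):
a_0 = 4: 4/1
a_1 = 1: 5/1
a_2 = 3: 19/4
a_3 = 1: 24/5
a_4 = 8: 211/44
a_5 = 1: 235/49
a_6 = 3: 916/191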